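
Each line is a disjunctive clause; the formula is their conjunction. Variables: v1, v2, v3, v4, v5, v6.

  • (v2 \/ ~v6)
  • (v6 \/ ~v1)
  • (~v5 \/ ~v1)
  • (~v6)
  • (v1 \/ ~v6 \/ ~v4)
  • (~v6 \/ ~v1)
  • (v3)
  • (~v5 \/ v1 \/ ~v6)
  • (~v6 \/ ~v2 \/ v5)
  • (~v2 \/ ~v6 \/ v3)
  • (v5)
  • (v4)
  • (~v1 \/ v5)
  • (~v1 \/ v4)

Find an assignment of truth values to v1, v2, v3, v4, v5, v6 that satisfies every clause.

v1=0, v2=0, v3=1, v4=1, v5=1, v6=0

Unit propagation: (~v6) forces v6 = False.
(~v1) is a unit clause, so v1 = False.
(v3) is a unit clause, so v3 = True.
(v5) is a unit clause, so v5 = True.
The clause (v4) is unit: v4 must be True.
v2 is now unconstrained; take v2 = False.
Every clause has at least one true literal under this assignment.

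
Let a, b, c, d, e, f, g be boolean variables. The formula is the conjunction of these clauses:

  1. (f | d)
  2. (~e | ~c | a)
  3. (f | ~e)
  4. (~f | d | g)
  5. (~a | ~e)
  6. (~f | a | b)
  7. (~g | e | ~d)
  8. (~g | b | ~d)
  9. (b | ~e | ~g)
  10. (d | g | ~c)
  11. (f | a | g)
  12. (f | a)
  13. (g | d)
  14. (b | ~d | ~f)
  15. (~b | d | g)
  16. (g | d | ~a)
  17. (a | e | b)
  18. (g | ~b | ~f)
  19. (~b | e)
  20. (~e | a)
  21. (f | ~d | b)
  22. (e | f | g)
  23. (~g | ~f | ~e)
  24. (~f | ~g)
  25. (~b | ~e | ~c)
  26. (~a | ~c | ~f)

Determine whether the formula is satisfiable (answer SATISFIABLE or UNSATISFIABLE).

f = True:
  propagation gives g=False, d=True, b=True; an empty clause results — contradiction.
f = False:
  propagation gives d=True, e=False, g=False; an empty clause results — contradiction.
Every branch closes, so no satisfying assignment exists.

UNSATISFIABLE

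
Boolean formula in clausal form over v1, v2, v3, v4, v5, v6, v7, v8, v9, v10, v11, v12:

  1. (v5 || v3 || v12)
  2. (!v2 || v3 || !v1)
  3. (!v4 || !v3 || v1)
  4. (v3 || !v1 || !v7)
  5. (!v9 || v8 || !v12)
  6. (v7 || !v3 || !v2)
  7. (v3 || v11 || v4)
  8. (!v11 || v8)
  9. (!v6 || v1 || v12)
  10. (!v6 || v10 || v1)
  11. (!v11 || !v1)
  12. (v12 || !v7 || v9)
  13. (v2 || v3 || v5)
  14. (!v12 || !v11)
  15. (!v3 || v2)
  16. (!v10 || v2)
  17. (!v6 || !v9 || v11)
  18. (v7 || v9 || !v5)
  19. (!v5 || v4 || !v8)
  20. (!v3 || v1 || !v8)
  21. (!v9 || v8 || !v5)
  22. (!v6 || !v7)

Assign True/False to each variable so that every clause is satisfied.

v1 = F, v2 = T, v3 = F, v4 = T, v5 = F, v6 = F, v7 = F, v8 = F, v9 = F, v10 = F, v11 = F, v12 = T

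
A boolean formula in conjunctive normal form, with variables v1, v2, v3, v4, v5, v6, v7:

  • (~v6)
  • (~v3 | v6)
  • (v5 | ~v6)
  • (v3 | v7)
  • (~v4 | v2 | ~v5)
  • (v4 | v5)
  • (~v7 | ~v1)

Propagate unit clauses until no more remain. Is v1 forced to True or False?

False

Unit clause (~v6) sets v6 = False.
(v6 | ~v3): since v6 = False, the clause reduces to (~v3). v3 = False.
In (v3 | v7), v3 is now false; v7 must hold, so v7 = True.
In (~v1 | ~v7), ~v7 is now false; ~v1 must hold, so v1 = False.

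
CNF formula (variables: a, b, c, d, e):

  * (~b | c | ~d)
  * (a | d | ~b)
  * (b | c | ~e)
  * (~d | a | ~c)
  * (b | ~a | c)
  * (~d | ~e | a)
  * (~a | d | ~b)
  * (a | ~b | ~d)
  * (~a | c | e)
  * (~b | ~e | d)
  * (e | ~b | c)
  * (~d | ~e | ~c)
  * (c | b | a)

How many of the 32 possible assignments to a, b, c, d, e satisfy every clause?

6

Satisfying assignments:
  a=0 b=0 c=1 d=0 e=0
  a=0 b=0 c=1 d=0 e=1
  a=1 b=0 c=1 d=0 e=0
  a=1 b=0 c=1 d=0 e=1
  a=1 b=0 c=1 d=1 e=0
  a=1 b=1 c=1 d=1 e=0
That's 6 in total.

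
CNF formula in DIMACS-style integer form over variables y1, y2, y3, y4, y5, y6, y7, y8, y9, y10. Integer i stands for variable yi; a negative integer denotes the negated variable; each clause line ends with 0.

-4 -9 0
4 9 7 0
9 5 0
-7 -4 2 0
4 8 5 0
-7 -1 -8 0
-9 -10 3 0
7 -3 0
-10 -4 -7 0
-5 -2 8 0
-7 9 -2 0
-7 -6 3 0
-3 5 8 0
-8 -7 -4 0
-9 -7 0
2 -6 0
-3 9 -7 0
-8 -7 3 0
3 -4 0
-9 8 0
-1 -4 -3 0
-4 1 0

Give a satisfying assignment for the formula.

Pure literal: y6 appears only negated; assign y6 = False.
Pure literal: y10 appears only negated; assign y10 = False.
Branch on y1: take y1 = False.
  then y4 is forced to False.
Set y2 = False and propagate.
Try y3 = False.
The remaining clauses are satisfied by y5 = True, y7 = False, y8 = True, y9 = True.
Every clause has at least one true literal under this assignment.

y1=0, y2=0, y3=0, y4=0, y5=1, y6=0, y7=0, y8=1, y9=1, y10=0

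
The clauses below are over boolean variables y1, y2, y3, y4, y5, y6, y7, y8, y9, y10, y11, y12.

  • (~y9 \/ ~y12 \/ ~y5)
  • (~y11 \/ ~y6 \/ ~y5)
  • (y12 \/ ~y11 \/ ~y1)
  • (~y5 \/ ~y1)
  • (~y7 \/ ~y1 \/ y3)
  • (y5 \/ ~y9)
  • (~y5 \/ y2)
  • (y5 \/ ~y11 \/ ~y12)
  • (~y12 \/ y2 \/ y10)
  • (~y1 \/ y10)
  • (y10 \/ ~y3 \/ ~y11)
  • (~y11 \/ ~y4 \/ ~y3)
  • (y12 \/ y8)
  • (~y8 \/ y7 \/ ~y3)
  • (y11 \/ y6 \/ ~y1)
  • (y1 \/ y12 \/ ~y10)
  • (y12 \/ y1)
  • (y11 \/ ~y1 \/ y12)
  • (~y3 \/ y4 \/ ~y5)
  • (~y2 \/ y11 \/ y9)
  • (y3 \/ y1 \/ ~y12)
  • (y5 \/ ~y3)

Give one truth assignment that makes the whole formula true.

Try y1 = True.
  then y5 is forced to False.
  then y9 is forced to False.
  then y10 is forced to True.
  then y3 is forced to False.
  then y7 is forced to False.
Set y2 = False and propagate.
Set y6 = True and propagate.
The remaining clauses are satisfied by y4 = True, y8 = False, y11 = False, y12 = True.
Check each clause:
  1. (~y9 \/ ~y12 \/ ~y5) — ~y5 is true.
  2. (~y11 \/ ~y5 \/ ~y6) — ~y5 is true.
  3. (~y11 \/ ~y1 \/ y12) — y12 is true.
  4. (~y1 \/ ~y5) — ~y5 is true.
  5. (y3 \/ ~y1 \/ ~y7) — ~y7 is true.
  6. (~y9 \/ y5) — ~y9 is true.
  7. (y2 \/ ~y5) — ~y5 is true.
  8. (~y12 \/ ~y11 \/ y5) — ~y11 is true.
  9. (y10 \/ ~y12 \/ y2) — y10 is true.
  10. (~y1 \/ y10) — y10 is true.
  11. (~y11 \/ y10 \/ ~y3) — ~y3 is true.
  12. (~y11 \/ ~y3 \/ ~y4) — ~y11 is true.
  13. (y12 \/ y8) — y12 is true.
  14. (~y8 \/ ~y3 \/ y7) — ~y8 is true.
  15. (y6 \/ y11 \/ ~y1) — y6 is true.
  16. (y12 \/ y1 \/ ~y10) — y1 is true.
  17. (y12 \/ y1) — y1 is true.
  18. (y11 \/ ~y1 \/ y12) — y12 is true.
  19. (y4 \/ ~y5 \/ ~y3) — ~y5 is true.
  20. (y11 \/ y9 \/ ~y2) — ~y2 is true.
  21. (y1 \/ y3 \/ ~y12) — y1 is true.
  22. (~y3 \/ y5) — ~y3 is true.

y1=True, y2=False, y3=False, y4=True, y5=False, y6=True, y7=False, y8=False, y9=False, y10=True, y11=False, y12=True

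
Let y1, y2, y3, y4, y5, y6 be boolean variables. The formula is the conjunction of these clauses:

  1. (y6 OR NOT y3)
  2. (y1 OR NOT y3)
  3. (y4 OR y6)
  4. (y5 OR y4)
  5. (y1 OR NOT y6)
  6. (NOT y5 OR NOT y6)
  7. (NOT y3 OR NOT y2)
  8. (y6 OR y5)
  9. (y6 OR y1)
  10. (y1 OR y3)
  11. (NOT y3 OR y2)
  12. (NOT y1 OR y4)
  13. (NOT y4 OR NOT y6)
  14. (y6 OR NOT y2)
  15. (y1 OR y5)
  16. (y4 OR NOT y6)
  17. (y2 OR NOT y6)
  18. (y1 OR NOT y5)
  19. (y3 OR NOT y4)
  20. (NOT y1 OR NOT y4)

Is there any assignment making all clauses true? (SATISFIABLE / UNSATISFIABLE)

y6 = True:
  propagation gives y1=True, y5=False, y4=True; an empty clause results — contradiction.
y6 = False:
  propagation gives y3=False, y4=True; an empty clause results — contradiction.
Every branch closes, so no satisfying assignment exists.

UNSATISFIABLE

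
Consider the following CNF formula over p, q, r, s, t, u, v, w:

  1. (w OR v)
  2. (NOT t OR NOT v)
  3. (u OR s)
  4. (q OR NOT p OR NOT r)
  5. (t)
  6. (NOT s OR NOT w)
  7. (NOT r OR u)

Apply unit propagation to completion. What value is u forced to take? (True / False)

True

Unit clause (t) sets t = True.
From (NOT v OR NOT t) and t = True: v = False.
From (w OR v) and v = False: w = True.
From (NOT s OR NOT w) and w = True: s = False.
(u OR s) with s = False leaves only u, so u = True.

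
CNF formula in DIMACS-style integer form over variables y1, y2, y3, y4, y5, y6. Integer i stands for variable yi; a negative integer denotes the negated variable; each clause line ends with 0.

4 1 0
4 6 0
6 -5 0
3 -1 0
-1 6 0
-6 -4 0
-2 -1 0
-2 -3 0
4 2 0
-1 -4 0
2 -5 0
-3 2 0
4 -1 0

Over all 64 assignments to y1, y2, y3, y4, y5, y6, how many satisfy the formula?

2

The models are:
  y1=F y2=F y3=F y4=T y5=F y6=F
  y1=F y2=T y3=F y4=T y5=F y6=F
Count: 2.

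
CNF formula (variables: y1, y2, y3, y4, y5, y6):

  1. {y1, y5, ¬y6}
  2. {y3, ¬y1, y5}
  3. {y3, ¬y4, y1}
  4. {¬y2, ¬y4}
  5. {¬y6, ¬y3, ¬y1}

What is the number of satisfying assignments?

27

Case analysis on y1 and y3:
  y1=1, y3=1: y5 free; 3 ways for (y2,y4,y6) × 2^1 = 6.
  y1=1, y3=0: y6 free; 3 ways for (y2,y4,y5) × 2^1 = 6.
  y1=0, y3=1: 9 of the 16 assignments to (y2,y4,y5,y6) work.
  y1=0, y3=0: y2 free; 3 ways for (y4,y5,y6) × 2^1 = 6.
Total: 6 + 6 + 9 + 6 = 27.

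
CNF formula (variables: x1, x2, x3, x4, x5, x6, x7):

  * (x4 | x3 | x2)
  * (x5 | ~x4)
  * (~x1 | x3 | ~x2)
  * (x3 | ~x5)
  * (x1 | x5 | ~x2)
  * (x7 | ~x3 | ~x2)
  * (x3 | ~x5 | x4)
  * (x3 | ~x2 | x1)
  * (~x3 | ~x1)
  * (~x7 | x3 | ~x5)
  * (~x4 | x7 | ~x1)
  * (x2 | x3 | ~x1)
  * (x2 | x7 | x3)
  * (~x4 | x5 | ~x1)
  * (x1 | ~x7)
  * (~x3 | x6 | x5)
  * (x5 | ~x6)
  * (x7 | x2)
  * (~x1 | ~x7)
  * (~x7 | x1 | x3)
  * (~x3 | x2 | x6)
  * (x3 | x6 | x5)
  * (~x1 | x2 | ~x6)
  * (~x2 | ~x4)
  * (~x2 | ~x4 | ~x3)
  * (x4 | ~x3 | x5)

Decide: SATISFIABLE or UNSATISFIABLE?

UNSATISFIABLE

x3 = True:
  propagation gives x1=False, x7=False, x2=False; an empty clause results — contradiction.
x3 = False:
  propagation gives x5=False, x4=False, x2=True, x1=False; an empty clause results — contradiction.
Every branch closes, so no satisfying assignment exists.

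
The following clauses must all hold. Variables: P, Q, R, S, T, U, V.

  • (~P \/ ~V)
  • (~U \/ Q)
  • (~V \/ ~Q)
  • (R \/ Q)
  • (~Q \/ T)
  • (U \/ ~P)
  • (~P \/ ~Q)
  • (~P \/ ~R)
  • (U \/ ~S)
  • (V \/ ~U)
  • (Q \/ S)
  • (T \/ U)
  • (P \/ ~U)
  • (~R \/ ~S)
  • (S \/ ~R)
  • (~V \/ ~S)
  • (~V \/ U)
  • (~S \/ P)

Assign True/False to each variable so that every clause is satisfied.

P=False  Q=True  R=False  S=False  T=True  U=False  V=False

T occurs only positively in the remaining clauses — set T = True.
Branch on P: take P = False.
  then U is forced to False.
  then S is forced to False.
  then Q is forced to True.
  then V is forced to False.
  then R is forced to False.
Every clause has at least one true literal under this assignment.
Check each clause:
  1. (~V \/ ~P) — ~V is true.
  2. (Q \/ ~U) — Q is true.
  3. (~V \/ ~Q) — ~V is true.
  4. (R \/ Q) — Q is true.
  5. (T \/ ~Q) — T is true.
  6. (U \/ ~P) — ~P is true.
  7. (~P \/ ~Q) — ~P is true.
  8. (~R \/ ~P) — ~R is true.
  9. (U \/ ~S) — ~S is true.
  10. (V \/ ~U) — ~U is true.
  11. (S \/ Q) — Q is true.
  12. (U \/ T) — T is true.
  13. (P \/ ~U) — ~U is true.
  14. (~R \/ ~S) — ~S is true.
  15. (~R \/ S) — ~R is true.
  16. (~S \/ ~V) — ~V is true.
  17. (U \/ ~V) — ~V is true.
  18. (~S \/ P) — ~S is true.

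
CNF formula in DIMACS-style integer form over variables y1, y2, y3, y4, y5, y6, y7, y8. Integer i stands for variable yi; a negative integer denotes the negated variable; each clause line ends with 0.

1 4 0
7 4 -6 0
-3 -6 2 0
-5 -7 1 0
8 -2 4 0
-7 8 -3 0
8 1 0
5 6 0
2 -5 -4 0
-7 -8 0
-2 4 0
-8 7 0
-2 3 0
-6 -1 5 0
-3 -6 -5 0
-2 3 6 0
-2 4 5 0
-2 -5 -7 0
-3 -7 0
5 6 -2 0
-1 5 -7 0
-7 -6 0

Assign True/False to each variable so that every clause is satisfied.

y1=True, y2=False, y3=False, y4=False, y5=True, y6=False, y7=True, y8=False

Try y1 = True.
For the remaining variables, y2 = False, y3 = False, y4 = False, y5 = True, y6 = False, y7 = True, y8 = False works.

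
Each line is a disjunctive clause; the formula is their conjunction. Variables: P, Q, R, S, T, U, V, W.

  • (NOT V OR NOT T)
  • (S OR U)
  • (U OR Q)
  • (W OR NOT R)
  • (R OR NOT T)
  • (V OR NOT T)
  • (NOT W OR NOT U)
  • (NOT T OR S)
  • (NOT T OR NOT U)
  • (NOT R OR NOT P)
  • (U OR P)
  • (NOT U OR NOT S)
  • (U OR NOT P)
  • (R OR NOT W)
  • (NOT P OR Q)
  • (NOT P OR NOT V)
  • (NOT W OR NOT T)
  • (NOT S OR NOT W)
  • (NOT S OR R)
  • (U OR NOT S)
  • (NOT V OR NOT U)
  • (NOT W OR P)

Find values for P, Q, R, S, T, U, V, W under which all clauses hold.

P=T  Q=T  R=F  S=F  T=F  U=T  V=F  W=F

Check each clause:
  1. (NOT V OR NOT T) — NOT V is true.
  2. (U OR S) — U is true.
  3. (Q OR U) — Q is true.
  4. (W OR NOT R) — NOT R is true.
  5. (R OR NOT T) — NOT T is true.
  6. (V OR NOT T) — NOT T is true.
  7. (NOT U OR NOT W) — NOT W is true.
  8. (S OR NOT T) — NOT T is true.
  9. (NOT T OR NOT U) — NOT T is true.
  10. (NOT R OR NOT P) — NOT R is true.
  11. (U OR P) — P is true.
  12. (NOT S OR NOT U) — NOT S is true.
  13. (U OR NOT P) — U is true.
  14. (R OR NOT W) — NOT W is true.
  15. (Q OR NOT P) — Q is true.
  16. (NOT V OR NOT P) — NOT V is true.
  17. (NOT W OR NOT T) — NOT W is true.
  18. (NOT W OR NOT S) — NOT W is true.
  19. (R OR NOT S) — NOT S is true.
  20. (NOT S OR U) — NOT S is true.
  21. (NOT V OR NOT U) — NOT V is true.
  22. (P OR NOT W) — NOT W is true.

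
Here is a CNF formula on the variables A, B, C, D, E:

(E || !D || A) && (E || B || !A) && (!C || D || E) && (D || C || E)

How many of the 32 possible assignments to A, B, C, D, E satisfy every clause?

18

Split on E, then D.
  E=T, D=T: A, B, C free → 2^3 = 8.
  E=T, D=F: A, B, C free → 2^3 = 8.
  E=F, D=T: remaining (A,B,C) ∈ {(T,T,F); (T,T,T)} — 2.
  E=F, D=F: a clause becomes empty — 0.
Total: 8 + 8 + 2 + 0 = 18.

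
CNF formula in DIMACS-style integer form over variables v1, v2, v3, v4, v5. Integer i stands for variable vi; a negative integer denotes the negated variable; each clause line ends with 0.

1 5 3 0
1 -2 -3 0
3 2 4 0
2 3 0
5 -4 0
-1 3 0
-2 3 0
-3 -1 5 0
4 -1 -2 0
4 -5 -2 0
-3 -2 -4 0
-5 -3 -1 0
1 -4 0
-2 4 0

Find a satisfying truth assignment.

v1=F, v2=F, v3=T, v4=F, v5=T

Branch on v1: take v1 = False.
  then v4 is forced to False.
  then v2 is forced to False.
  then v3 is forced to True.
v5 is now unconstrained; take v5 = True.
Check each clause:
  1. (v1 \/ v3 \/ v5) — v3 is true.
  2. (v1 \/ ~v3 \/ ~v2) — ~v2 is true.
  3. (v4 \/ v3 \/ v2) — v3 is true.
  4. (v2 \/ v3) — v3 is true.
  5. (~v4 \/ v5) — ~v4 is true.
  6. (v3 \/ ~v1) — v3 is true.
  7. (~v2 \/ v3) — v3 is true.
  8. (~v3 \/ v5 \/ ~v1) — v5 is true.
  9. (~v2 \/ v4 \/ ~v1) — ~v2 is true.
  10. (v4 \/ ~v2 \/ ~v5) — ~v2 is true.
  11. (~v2 \/ ~v4 \/ ~v3) — ~v4 is true.
  12. (~v1 \/ ~v5 \/ ~v3) — ~v1 is true.
  13. (v1 \/ ~v4) — ~v4 is true.
  14. (v4 \/ ~v2) — ~v2 is true.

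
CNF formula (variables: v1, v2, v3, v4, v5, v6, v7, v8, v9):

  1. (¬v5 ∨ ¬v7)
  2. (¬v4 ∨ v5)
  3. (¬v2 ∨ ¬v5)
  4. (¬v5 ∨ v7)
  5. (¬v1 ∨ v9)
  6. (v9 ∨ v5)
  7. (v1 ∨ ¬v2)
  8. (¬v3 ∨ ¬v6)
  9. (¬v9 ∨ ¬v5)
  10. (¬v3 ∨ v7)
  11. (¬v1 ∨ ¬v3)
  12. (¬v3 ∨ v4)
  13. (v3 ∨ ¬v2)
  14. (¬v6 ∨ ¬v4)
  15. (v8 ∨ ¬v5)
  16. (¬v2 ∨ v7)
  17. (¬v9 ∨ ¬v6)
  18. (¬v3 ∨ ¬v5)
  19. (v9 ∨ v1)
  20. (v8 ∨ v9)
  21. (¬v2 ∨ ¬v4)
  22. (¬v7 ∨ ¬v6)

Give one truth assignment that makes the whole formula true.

v1 = F, v2 = F, v3 = F, v4 = F, v5 = F, v6 = F, v7 = F, v8 = T, v9 = T

Check each clause:
  1. (¬v5 ∨ ¬v7) — ¬v7 is true.
  2. (v5 ∨ ¬v4) — ¬v4 is true.
  3. (¬v2 ∨ ¬v5) — ¬v5 is true.
  4. (¬v5 ∨ v7) — ¬v5 is true.
  5. (v9 ∨ ¬v1) — v9 is true.
  6. (v5 ∨ v9) — v9 is true.
  7. (¬v2 ∨ v1) — ¬v2 is true.
  8. (¬v6 ∨ ¬v3) — ¬v6 is true.
  9. (¬v9 ∨ ¬v5) — ¬v5 is true.
  10. (v7 ∨ ¬v3) — ¬v3 is true.
  11. (¬v1 ∨ ¬v3) — ¬v3 is true.
  12. (¬v3 ∨ v4) — ¬v3 is true.
  13. (¬v2 ∨ v3) — ¬v2 is true.
  14. (¬v4 ∨ ¬v6) — ¬v6 is true.
  15. (¬v5 ∨ v8) — v8 is true.
  16. (¬v2 ∨ v7) — ¬v2 is true.
  17. (¬v9 ∨ ¬v6) — ¬v6 is true.
  18. (¬v3 ∨ ¬v5) — ¬v5 is true.
  19. (v1 ∨ v9) — v9 is true.
  20. (v8 ∨ v9) — v8 is true.
  21. (¬v2 ∨ ¬v4) — ¬v4 is true.
  22. (¬v6 ∨ ¬v7) — ¬v7 is true.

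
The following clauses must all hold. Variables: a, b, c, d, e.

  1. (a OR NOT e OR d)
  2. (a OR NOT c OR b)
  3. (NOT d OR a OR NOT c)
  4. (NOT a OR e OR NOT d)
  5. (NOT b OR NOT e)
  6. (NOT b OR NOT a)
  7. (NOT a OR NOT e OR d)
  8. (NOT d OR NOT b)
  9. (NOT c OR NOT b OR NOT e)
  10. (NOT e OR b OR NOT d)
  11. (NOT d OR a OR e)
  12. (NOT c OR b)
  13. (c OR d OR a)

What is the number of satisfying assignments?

2

The models are:
  a=0 b=1 c=1 d=0 e=0
  a=1 b=0 c=0 d=0 e=0
That's 2 in total.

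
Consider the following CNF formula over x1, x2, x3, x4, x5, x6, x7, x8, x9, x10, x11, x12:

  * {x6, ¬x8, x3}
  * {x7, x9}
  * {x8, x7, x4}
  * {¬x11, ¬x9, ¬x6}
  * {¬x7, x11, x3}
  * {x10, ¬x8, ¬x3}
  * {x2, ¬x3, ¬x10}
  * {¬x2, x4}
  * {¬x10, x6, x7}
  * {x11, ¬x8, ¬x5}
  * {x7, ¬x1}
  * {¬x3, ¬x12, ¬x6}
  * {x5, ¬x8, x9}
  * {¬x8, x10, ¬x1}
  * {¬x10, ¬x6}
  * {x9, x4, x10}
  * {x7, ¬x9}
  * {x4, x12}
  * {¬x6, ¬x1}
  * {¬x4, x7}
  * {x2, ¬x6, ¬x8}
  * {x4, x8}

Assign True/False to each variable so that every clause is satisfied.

Pure literal: x1 appears only negated; assign x1 = False.
Try x2 = True.
  then x4 is forced to True.
  then x7 is forced to True.
Branch on x3: take x3 = True.
For the remaining variables, x5 = False, x6 = False, x8 = False, x9 = False, x10 = True, x11 = True, x12 = False works.
Check each clause:
  1. {x3, x6, ¬x8} — ¬x8 is true.
  2. {x7, x9} — x7 is true.
  3. {x7, x4, x8} — x4 is true.
  4. {¬x6, ¬x11, ¬x9} — ¬x6 is true.
  5. {x11, ¬x7, x3} — x11 is true.
  6. {¬x3, ¬x8, x10} — ¬x8 is true.
  7. {x2, ¬x10, ¬x3} — x2 is true.
  8. {¬x2, x4} — x4 is true.
  9. {¬x10, x6, x7} — x7 is true.
  10. {¬x8, ¬x5, x11} — x11 is true.
  11. {x7, ¬x1} — ¬x1 is true.
  12. {¬x6, ¬x3, ¬x12} — ¬x6 is true.
  13. {¬x8, x9, x5} — ¬x8 is true.
  14. {x10, ¬x1, ¬x8} — ¬x8 is true.
  15. {¬x6, ¬x10} — ¬x6 is true.
  16. {x10, x9, x4} — x10 is true.
  17. {¬x9, x7} — x7 is true.
  18. {x4, x12} — x4 is true.
  19. {¬x6, ¬x1} — ¬x6 is true.
  20. {x7, ¬x4} — x7 is true.
  21. {¬x8, ¬x6, x2} — ¬x8 is true.
  22. {x8, x4} — x4 is true.

x1=F, x2=T, x3=T, x4=T, x5=F, x6=F, x7=T, x8=F, x9=F, x10=T, x11=T, x12=F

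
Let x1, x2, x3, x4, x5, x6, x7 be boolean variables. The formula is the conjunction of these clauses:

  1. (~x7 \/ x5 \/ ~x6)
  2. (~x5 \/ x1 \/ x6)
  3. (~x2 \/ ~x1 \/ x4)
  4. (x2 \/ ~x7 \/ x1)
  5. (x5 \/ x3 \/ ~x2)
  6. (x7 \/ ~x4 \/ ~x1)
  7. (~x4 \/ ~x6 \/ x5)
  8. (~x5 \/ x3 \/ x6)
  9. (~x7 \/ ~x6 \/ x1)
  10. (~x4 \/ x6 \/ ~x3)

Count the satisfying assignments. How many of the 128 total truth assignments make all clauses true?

Case analysis on x6 and x1:
  x6=1, x1=1: x3 free; 5 ways for (x2,x4,x5,x7) × 2^1 = 10.
  x6=1, x1=0: 11 of the 32 assignments to (x2,x3,x4,x5,x7) work.
  x6=0, x1=1: 7 of the 32 assignments to (x2,x3,x4,x5,x7) work.
  x6=0, x1=0: 5 of the 32 assignments to (x2,x3,x4,x5,x7) work.
Total: 10 + 11 + 7 + 5 = 33.

33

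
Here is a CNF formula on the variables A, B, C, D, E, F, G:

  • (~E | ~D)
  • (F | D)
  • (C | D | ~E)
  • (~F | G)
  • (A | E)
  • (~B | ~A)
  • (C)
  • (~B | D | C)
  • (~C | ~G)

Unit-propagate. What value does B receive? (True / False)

(C) is a unit clause: C = True.
In (~C | ~G), ~C is now false; ~G must hold, so G = False.
From (G | ~F) and G = False: F = False.
From (D | F) and F = False: D = True.
In (~E | ~D), ~D is now false; ~E must hold, so E = False.
(E | A) with E = False leaves only A, so A = True.
(~A | ~B): since A = True, the clause reduces to (~B). B = False.

False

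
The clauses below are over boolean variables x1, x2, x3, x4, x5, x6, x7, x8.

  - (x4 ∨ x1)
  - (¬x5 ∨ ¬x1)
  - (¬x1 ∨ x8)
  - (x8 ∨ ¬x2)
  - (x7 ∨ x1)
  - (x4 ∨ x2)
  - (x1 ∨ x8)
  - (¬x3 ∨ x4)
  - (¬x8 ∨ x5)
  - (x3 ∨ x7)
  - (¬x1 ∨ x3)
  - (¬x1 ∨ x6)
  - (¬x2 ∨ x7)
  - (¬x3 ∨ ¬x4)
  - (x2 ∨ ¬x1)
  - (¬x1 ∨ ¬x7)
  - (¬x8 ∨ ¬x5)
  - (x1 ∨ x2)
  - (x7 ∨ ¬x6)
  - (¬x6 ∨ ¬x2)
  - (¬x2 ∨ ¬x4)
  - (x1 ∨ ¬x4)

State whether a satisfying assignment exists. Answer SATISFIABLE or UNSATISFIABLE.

UNSATISFIABLE

x1 = True:
  propagation gives x5=False, x8=True; an empty clause results — contradiction.
x1 = False:
  propagation gives x4=True; an empty clause results — contradiction.
Every branch closes, so no satisfying assignment exists.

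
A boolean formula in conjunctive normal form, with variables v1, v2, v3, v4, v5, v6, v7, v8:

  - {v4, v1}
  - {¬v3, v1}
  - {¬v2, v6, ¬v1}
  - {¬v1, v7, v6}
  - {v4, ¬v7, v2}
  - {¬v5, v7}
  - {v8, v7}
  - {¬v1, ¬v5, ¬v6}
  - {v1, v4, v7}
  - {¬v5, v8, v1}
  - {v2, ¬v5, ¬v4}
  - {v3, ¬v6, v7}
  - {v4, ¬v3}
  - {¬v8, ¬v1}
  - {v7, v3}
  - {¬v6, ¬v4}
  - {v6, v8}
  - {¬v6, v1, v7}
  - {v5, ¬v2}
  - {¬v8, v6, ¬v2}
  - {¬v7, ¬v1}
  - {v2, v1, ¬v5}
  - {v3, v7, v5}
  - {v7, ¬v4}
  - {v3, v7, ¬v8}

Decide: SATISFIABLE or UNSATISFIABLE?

Set v1 = False and propagate.
  then v4 is forced to True.
  then v3 is forced to False.
  then v7 is forced to True.
  then v6 is forced to False.
  then v8 is forced to True.
  then v2 is forced to False.
  then v5 is forced to False.
So v1=0, v2=0, v3=0, v4=1, v5=0, v6=0, v7=1, v8=1 is a satisfying assignment.

SATISFIABLE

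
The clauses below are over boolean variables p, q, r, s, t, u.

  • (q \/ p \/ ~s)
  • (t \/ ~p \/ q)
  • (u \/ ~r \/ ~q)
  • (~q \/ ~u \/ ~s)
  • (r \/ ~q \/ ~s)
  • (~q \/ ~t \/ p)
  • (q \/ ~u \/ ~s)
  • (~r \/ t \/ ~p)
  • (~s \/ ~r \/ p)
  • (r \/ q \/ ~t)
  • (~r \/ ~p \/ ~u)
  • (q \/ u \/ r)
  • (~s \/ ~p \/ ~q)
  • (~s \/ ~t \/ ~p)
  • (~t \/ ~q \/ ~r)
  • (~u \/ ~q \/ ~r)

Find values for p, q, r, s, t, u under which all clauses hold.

p=False, q=True, r=False, s=False, t=False, u=True

Check each clause:
  1. (q \/ ~s \/ p) — q is true.
  2. (t \/ q \/ ~p) — q is true.
  3. (~q \/ u \/ ~r) — ~r is true.
  4. (~s \/ ~q \/ ~u) — ~s is true.
  5. (~q \/ r \/ ~s) — ~s is true.
  6. (~q \/ p \/ ~t) — ~t is true.
  7. (~s \/ ~u \/ q) — q is true.
  8. (~r \/ ~p \/ t) — ~r is true.
  9. (~s \/ p \/ ~r) — ~s is true.
  10. (r \/ q \/ ~t) — q is true.
  11. (~u \/ ~p \/ ~r) — ~r is true.
  12. (r \/ q \/ u) — q is true.
  13. (~p \/ ~q \/ ~s) — ~s is true.
  14. (~p \/ ~s \/ ~t) — ~t is true.
  15. (~q \/ ~r \/ ~t) — ~t is true.
  16. (~q \/ ~u \/ ~r) — ~r is true.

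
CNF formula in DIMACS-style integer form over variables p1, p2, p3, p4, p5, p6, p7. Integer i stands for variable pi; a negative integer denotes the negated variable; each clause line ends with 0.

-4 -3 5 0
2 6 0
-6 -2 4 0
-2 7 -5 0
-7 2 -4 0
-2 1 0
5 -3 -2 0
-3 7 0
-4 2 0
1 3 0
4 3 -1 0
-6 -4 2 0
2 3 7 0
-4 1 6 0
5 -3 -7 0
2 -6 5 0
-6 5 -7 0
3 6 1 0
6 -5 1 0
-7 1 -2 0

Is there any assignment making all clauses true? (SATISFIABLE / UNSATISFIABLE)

Set p1 = True and propagate.
For the remaining variables, p2 = True, p3 = False, p4 = True, p5 = False, p6 = False, p7 = True works.
Every clause has at least one true literal under this assignment.
So p1=1, p2=1, p3=0, p4=1, p5=0, p6=0, p7=1 is a satisfying assignment.

SATISFIABLE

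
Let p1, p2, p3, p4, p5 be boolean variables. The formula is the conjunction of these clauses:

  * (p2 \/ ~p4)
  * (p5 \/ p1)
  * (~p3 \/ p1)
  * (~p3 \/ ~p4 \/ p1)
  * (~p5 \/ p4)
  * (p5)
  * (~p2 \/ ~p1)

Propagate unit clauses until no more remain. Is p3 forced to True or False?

False

Unit clause (p5) sets p5 = True.
(~p5 \/ p4) with p5 = True leaves only p4, so p4 = True.
(~p4 \/ p2): since p4 = True, the clause reduces to (p2). p2 = True.
From (~p1 \/ ~p2) and p2 = True: p1 = False.
(~p3 \/ p1): since p1 = False, the clause reduces to (~p3). p3 = False.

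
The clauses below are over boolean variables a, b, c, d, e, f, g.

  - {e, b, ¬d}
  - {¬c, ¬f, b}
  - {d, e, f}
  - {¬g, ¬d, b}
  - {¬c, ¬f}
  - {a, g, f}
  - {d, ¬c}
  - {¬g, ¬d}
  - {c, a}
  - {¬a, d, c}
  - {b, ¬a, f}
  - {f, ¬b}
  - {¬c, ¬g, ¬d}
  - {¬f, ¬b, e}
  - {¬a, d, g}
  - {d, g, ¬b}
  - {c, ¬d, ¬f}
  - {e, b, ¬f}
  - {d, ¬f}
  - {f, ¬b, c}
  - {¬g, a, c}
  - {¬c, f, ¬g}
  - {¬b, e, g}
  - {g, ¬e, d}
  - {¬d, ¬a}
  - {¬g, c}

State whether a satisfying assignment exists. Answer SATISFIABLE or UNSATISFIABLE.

UNSATISFIABLE

d = True:
  propagation gives g=False, a=False, f=True, c=False; an empty clause results — contradiction.
d = False:
  propagation gives c=False, a=True; an empty clause results — contradiction.
Every branch closes, so no satisfying assignment exists.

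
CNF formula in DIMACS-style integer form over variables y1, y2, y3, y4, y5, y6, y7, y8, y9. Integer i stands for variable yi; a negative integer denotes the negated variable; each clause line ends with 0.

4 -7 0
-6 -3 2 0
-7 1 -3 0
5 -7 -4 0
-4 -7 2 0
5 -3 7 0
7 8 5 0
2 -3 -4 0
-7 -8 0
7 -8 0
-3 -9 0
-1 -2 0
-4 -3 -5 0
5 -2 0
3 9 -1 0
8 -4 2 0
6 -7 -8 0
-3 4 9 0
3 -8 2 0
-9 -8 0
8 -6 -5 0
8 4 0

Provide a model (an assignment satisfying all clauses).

y1=0, y2=1, y3=0, y4=1, y5=1, y6=0, y7=0, y8=0, y9=1

Check each clause:
  1. (¬y7 ∨ y4) — ¬y7 is true.
  2. (¬y6 ∨ y2 ∨ ¬y3) — ¬y6 is true.
  3. (¬y7 ∨ y1 ∨ ¬y3) — ¬y7 is true.
  4. (¬y7 ∨ ¬y4 ∨ y5) — ¬y7 is true.
  5. (¬y7 ∨ ¬y4 ∨ y2) — ¬y7 is true.
  6. (y7 ∨ y5 ∨ ¬y3) — ¬y3 is true.
  7. (y8 ∨ y5 ∨ y7) — y5 is true.
  8. (¬y4 ∨ ¬y3 ∨ y2) — y2 is true.
  9. (¬y8 ∨ ¬y7) — ¬y8 is true.
  10. (y7 ∨ ¬y8) — ¬y8 is true.
  11. (¬y3 ∨ ¬y9) — ¬y3 is true.
  12. (¬y1 ∨ ¬y2) — ¬y1 is true.
  13. (¬y3 ∨ ¬y4 ∨ ¬y5) — ¬y3 is true.
  14. (y5 ∨ ¬y2) — y5 is true.
  15. (¬y1 ∨ y9 ∨ y3) — y9 is true.
  16. (y2 ∨ ¬y4 ∨ y8) — y2 is true.
  17. (¬y7 ∨ ¬y8 ∨ y6) — ¬y8 is true.
  18. (¬y3 ∨ y4 ∨ y9) — y9 is true.
  19. (y3 ∨ ¬y8 ∨ y2) — ¬y8 is true.
  20. (¬y8 ∨ ¬y9) — ¬y8 is true.
  21. (y8 ∨ ¬y6 ∨ ¬y5) — ¬y6 is true.
  22. (y4 ∨ y8) — y4 is true.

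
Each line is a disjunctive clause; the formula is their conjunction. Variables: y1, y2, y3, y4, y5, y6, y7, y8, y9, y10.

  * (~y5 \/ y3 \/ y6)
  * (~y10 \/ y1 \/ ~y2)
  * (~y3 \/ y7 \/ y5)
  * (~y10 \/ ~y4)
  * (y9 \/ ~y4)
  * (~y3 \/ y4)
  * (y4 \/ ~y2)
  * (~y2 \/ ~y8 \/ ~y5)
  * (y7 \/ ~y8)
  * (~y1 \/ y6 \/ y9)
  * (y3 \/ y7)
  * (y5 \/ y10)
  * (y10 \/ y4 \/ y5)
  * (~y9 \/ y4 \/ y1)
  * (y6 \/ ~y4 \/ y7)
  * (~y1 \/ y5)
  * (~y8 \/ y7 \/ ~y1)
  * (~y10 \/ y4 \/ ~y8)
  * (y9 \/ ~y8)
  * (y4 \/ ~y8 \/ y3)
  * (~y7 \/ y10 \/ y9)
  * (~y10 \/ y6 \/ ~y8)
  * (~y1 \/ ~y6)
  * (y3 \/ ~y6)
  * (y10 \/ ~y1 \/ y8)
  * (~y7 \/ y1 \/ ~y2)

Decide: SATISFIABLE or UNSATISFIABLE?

SATISFIABLE

y2 occurs only negated in the remaining clauses — set y2 = False.
Try y1 = True.
  then y5 is forced to True.
  then y6 is forced to False.
  then y3 is forced to True.
  then y4 is forced to True.
  then y10 is forced to False.
  then y9 is forced to True.
  then y7 is forced to True.
  then y8 is forced to True.
Every clause has at least one true literal under this assignment.
So y1=True, y2=False, y3=True, y4=True, y5=True, y6=False, y7=True, y8=True, y9=True, y10=False is a satisfying assignment.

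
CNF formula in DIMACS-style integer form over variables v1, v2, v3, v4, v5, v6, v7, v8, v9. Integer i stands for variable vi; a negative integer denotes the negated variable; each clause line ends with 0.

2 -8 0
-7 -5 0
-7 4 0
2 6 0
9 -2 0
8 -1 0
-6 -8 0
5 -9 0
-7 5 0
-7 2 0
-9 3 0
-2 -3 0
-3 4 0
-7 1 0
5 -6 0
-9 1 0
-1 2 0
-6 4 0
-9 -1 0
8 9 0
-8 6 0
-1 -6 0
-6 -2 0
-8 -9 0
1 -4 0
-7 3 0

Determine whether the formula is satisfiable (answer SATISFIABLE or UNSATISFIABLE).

UNSATISFIABLE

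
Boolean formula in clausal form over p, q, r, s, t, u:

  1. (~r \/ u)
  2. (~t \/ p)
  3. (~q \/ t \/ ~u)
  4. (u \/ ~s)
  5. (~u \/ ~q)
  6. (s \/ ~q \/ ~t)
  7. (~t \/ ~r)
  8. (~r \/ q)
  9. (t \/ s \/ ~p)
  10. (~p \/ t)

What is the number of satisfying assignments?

Case analysis on t and q:
  t=1, q=1: a clause becomes empty — 0.
  t=1, q=0: remaining (p,r,s,u) ∈ {(1,0,0,0); (1,0,0,1); (1,0,1,1)} — 3.
  t=0, q=1: remaining (p,r,s,u) ∈ {(0,0,0,0)} — 1.
  t=0, q=0: remaining (p,r,s,u) ∈ {(0,0,0,0); (0,0,0,1); (0,0,1,1)} — 3.
Total: 0 + 3 + 1 + 3 = 7.

7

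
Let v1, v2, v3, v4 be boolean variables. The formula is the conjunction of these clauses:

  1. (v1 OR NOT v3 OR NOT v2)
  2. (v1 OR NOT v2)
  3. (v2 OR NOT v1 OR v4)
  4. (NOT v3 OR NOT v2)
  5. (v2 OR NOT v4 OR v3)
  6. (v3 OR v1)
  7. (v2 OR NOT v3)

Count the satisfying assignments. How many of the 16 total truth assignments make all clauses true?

The models are:
  v1=1 v2=1 v3=0 v4=0
  v1=1 v2=1 v3=0 v4=1
That's 2 in total.

2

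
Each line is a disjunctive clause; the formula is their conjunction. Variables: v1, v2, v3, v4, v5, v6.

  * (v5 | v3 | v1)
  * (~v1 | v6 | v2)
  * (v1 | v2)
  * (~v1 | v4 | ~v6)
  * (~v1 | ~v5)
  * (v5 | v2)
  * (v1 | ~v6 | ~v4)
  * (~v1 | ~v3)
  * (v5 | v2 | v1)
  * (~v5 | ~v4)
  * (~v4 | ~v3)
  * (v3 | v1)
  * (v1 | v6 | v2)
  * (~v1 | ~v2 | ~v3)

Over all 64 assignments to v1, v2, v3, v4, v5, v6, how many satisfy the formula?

7

The models are:
  v1=F v2=T v3=T v4=F v5=F v6=F
  v1=F v2=T v3=T v4=F v5=F v6=T
  v1=F v2=T v3=T v4=F v5=T v6=F
  v1=F v2=T v3=T v4=F v5=T v6=T
  v1=T v2=T v3=F v4=F v5=F v6=F
  v1=T v2=T v3=F v4=T v5=F v6=F
  v1=T v2=T v3=F v4=T v5=F v6=T
Count: 7.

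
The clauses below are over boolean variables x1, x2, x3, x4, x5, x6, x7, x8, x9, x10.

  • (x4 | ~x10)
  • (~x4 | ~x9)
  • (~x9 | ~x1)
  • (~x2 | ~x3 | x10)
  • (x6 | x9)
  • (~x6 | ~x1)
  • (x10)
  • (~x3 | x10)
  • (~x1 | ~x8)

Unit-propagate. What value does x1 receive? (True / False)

False

(x10) is a unit clause: x10 = True.
(x4 | ~x10) with x10 = True leaves only x4, so x4 = True.
From (~x9 | ~x4) and x4 = True: x9 = False.
(x9 | x6): since x9 = False, the clause reduces to (x6). x6 = True.
(~x6 | ~x1) with x6 = True leaves only ~x1, so x1 = False.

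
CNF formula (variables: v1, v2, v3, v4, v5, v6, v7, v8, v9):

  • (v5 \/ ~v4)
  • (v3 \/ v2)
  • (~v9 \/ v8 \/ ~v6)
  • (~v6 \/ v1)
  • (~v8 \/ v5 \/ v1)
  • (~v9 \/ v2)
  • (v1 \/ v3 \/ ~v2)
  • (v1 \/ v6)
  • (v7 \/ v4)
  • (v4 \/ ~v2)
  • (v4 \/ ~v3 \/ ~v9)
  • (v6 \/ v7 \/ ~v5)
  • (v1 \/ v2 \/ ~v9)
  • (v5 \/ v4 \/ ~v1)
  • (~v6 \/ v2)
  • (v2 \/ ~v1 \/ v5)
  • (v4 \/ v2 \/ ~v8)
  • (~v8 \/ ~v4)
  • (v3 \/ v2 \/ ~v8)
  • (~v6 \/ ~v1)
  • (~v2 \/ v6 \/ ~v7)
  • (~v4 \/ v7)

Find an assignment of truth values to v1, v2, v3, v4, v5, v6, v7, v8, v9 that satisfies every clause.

v1 = T  v2 = F  v3 = T  v4 = F  v5 = T  v6 = F  v7 = T  v8 = F  v9 = F

v9 occurs only negated in the remaining clauses — set v9 = False.
Set v1 = True and propagate.
  then v6 is forced to False.
For the remaining variables, v2 = False, v3 = True, v4 = False, v5 = True, v7 = True, v8 = False works.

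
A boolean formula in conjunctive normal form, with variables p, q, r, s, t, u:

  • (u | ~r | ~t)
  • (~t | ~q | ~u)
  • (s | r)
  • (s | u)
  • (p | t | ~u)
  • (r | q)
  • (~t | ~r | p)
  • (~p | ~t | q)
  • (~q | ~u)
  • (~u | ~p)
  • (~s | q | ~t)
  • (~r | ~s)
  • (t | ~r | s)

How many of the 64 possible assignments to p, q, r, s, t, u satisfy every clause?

4

Satisfying assignments:
  p=0 q=1 r=0 s=1 t=0 u=0
  p=0 q=1 r=0 s=1 t=1 u=0
  p=1 q=1 r=0 s=1 t=0 u=0
  p=1 q=1 r=0 s=1 t=1 u=0
That's 4 in total.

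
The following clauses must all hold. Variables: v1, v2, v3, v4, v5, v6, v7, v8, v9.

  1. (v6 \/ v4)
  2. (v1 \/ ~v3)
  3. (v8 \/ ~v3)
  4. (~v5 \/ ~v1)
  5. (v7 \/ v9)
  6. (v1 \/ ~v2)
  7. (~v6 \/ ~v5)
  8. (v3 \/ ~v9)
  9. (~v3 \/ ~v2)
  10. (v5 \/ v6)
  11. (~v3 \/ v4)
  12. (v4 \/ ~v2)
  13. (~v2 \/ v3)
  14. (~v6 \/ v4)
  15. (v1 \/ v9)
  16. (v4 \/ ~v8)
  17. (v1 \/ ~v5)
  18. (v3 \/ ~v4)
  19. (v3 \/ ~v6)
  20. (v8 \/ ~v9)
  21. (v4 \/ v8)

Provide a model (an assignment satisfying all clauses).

Pure literal: v2 appears only negated; assign v2 = False.
Pure literal: v7 appears only positively; assign v7 = True.
Branch on v1: take v1 = True.
  then v5 is forced to False.
  then v6 is forced to True.
  then v4 is forced to True.
  then v3 is forced to True.
  then v8 is forced to True.
v9 is now unconstrained; take v9 = False.
Check each clause:
  1. (v4 \/ v6) — v4 is true.
  2. (~v3 \/ v1) — v1 is true.
  3. (~v3 \/ v8) — v8 is true.
  4. (~v1 \/ ~v5) — ~v5 is true.
  5. (v9 \/ v7) — v7 is true.
  6. (v1 \/ ~v2) — v1 is true.
  7. (~v5 \/ ~v6) — ~v5 is true.
  8. (~v9 \/ v3) — v3 is true.
  9. (~v2 \/ ~v3) — ~v2 is true.
  10. (v6 \/ v5) — v6 is true.
  11. (~v3 \/ v4) — v4 is true.
  12. (~v2 \/ v4) — v4 is true.
  13. (v3 \/ ~v2) — v3 is true.
  14. (~v6 \/ v4) — v4 is true.
  15. (v9 \/ v1) — v1 is true.
  16. (~v8 \/ v4) — v4 is true.
  17. (v1 \/ ~v5) — v1 is true.
  18. (v3 \/ ~v4) — v3 is true.
  19. (v3 \/ ~v6) — v3 is true.
  20. (~v9 \/ v8) — v8 is true.
  21. (v8 \/ v4) — v8 is true.

v1=True, v2=False, v3=True, v4=True, v5=False, v6=True, v7=True, v8=True, v9=False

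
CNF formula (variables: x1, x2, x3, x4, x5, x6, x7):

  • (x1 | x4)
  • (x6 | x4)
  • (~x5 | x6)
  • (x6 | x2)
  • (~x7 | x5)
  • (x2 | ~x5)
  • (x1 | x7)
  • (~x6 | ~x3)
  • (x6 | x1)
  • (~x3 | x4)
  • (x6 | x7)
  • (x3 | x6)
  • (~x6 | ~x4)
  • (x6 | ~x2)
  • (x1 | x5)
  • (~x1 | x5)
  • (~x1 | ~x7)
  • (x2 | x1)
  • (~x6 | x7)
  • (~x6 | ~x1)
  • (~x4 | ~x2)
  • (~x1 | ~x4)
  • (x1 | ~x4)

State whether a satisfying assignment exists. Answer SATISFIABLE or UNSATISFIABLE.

UNSATISFIABLE

x6 = True:
  propagation gives x3=False, x4=False, x1=True; an empty clause results — contradiction.
x6 = False:
  propagation gives x4=True, x5=False, x2=True; an empty clause results — contradiction.
Every branch closes, so no satisfying assignment exists.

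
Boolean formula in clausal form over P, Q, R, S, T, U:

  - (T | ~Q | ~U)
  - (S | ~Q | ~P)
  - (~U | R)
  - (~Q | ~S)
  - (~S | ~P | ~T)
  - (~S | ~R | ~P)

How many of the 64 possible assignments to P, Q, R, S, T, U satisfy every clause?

24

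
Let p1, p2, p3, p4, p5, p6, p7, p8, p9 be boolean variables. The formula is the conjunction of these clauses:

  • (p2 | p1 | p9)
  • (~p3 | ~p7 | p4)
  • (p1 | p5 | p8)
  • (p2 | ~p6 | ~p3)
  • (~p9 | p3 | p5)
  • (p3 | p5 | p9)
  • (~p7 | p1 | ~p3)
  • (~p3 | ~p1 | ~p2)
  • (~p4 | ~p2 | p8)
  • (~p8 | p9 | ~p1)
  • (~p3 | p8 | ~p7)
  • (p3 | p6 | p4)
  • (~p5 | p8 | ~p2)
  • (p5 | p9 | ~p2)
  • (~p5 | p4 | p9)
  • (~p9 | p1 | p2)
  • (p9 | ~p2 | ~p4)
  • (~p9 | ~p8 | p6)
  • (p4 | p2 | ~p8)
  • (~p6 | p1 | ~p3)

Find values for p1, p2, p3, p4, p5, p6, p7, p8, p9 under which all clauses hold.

p1=1, p2=1, p3=0, p4=1, p5=1, p6=1, p7=0, p8=1, p9=1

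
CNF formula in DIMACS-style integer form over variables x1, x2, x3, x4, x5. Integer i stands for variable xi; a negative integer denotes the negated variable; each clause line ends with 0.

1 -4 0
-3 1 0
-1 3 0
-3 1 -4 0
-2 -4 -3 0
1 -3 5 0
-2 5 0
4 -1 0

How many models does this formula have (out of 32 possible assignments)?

Satisfying assignments:
  x1=F x2=F x3=F x4=F x5=F
  x1=F x2=F x3=F x4=F x5=T
  x1=F x2=T x3=F x4=F x5=T
  x1=T x2=F x3=T x4=T x5=F
  x1=T x2=F x3=T x4=T x5=T
That's 5 in total.

5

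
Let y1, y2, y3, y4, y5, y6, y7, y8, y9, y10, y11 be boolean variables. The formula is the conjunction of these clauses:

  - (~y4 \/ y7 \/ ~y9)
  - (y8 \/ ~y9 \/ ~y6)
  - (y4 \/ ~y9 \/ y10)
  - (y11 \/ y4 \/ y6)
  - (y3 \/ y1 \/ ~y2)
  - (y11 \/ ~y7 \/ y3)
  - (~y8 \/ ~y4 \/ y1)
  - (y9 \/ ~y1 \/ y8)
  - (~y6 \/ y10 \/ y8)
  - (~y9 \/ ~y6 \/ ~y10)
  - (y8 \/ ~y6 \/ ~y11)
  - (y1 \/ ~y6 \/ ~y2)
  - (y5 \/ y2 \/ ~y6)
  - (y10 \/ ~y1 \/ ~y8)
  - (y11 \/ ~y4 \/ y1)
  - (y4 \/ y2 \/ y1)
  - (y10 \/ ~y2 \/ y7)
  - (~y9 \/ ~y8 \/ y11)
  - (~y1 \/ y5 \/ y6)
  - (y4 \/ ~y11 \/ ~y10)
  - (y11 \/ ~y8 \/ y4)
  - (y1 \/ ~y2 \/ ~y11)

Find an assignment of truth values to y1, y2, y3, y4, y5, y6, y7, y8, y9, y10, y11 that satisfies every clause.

y1=True, y2=True, y3=True, y4=True, y5=True, y6=False, y7=True, y8=True, y9=True, y10=True, y11=True

y3 occurs only positively in the remaining clauses — set y3 = True.
y5 occurs only positively in the remaining clauses — set y5 = True.
Branch on y1: take y1 = True.
Set y2 = True and propagate.
The remaining clauses are satisfied by y4 = True, y6 = False, y7 = True, y8 = True, y9 = True, y10 = True, y11 = True.
Check each clause:
  1. (~y9 \/ ~y4 \/ y7) — y7 is true.
  2. (~y6 \/ ~y9 \/ y8) — y8 is true.
  3. (y10 \/ y4 \/ ~y9) — y10 is true.
  4. (y6 \/ y4 \/ y11) — y11 is true.
  5. (~y2 \/ y1 \/ y3) — y1 is true.
  6. (~y7 \/ y3 \/ y11) — y11 is true.
  7. (y1 \/ ~y4 \/ ~y8) — y1 is true.
  8. (y8 \/ ~y1 \/ y9) — y8 is true.
  9. (y10 \/ y8 \/ ~y6) — y8 is true.
  10. (~y6 \/ ~y10 \/ ~y9) — ~y6 is true.
  11. (y8 \/ ~y6 \/ ~y11) — y8 is true.
  12. (~y6 \/ y1 \/ ~y2) — y1 is true.
  13. (y2 \/ y5 \/ ~y6) — ~y6 is true.
  14. (~y1 \/ y10 \/ ~y8) — y10 is true.
  15. (y1 \/ ~y4 \/ y11) — y1 is true.
  16. (y1 \/ y4 \/ y2) — y1 is true.
  17. (y10 \/ ~y2 \/ y7) — y10 is true.
  18. (y11 \/ ~y8 \/ ~y9) — y11 is true.
  19. (y6 \/ y5 \/ ~y1) — y5 is true.
  20. (~y10 \/ y4 \/ ~y11) — y4 is true.
  21. (y4 \/ ~y8 \/ y11) — y11 is true.
  22. (~y11 \/ y1 \/ ~y2) — y1 is true.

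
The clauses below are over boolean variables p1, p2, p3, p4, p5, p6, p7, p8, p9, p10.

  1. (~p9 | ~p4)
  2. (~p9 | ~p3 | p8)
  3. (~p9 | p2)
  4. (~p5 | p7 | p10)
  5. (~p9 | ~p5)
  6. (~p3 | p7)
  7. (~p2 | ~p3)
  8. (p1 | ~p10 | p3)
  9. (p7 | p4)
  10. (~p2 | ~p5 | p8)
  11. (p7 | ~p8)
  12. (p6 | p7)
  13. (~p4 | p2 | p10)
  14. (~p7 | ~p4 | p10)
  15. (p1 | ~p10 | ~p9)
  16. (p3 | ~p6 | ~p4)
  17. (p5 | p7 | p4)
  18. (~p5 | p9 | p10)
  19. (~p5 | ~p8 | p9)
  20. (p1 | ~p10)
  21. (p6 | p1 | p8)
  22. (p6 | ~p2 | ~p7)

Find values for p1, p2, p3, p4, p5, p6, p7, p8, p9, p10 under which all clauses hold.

p1=F, p2=F, p3=F, p4=F, p5=F, p6=T, p7=T, p8=T, p9=F, p10=F

Set p1 = False and propagate.
  then p10 is forced to False.
The remaining clauses are satisfied by p2 = False, p3 = False, p4 = False, p5 = False, p6 = True, p7 = True, p8 = True, p9 = False.
Every clause has at least one true literal under this assignment.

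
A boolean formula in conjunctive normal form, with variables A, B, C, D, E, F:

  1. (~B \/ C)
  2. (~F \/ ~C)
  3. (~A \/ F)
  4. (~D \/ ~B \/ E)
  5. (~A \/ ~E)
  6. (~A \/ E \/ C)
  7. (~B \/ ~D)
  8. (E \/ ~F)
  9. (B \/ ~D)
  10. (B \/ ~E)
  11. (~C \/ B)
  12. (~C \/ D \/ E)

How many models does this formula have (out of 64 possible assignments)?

2

The models are:
  A=F B=F C=F D=F E=F F=F
  A=F B=T C=T D=F E=T F=F
That's 2 in total.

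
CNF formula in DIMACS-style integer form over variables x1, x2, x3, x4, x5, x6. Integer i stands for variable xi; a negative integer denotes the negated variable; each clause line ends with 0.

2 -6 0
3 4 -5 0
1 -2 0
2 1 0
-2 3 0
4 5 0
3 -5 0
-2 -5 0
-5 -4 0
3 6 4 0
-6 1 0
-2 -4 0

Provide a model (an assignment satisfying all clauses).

x1=T, x2=F, x3=F, x4=T, x5=F, x6=F

Pure literal: x1 appears only positively; assign x1 = True.
Try x2 = False.
  then x6 is forced to False.
Set x3 = False and propagate.
  then x5 is forced to False.
  then x4 is forced to True.
Every clause has at least one true literal under this assignment.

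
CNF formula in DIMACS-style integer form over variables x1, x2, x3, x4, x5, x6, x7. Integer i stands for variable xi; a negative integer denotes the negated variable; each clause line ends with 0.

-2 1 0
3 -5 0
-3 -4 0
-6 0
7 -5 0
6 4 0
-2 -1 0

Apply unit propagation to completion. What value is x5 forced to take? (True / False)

False

Unit clause (~x6) sets x6 = False.
From (x4 \/ x6) and x6 = False: x4 = True.
From (~x4 \/ ~x3) and x4 = True: x3 = False.
In (~x5 \/ x3), x3 is now false; ~x5 must hold, so x5 = False.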